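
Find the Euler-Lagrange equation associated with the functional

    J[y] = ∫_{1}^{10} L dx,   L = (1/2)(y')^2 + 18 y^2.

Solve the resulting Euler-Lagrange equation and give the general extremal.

The Lagrangian is L = (1/2)(y')^2 + 18 y^2.
∂L/∂y = 36y.
∂L/∂y' = y'.
The Euler-Lagrange equation d/dx(∂L/∂y') − ∂L/∂y = 0 becomes:
    y'' - 36 y = 0
General solution: y(x) = A e^(6x) + B e^(-6x), where A and B are arbitrary constants fixed by the endpoint conditions.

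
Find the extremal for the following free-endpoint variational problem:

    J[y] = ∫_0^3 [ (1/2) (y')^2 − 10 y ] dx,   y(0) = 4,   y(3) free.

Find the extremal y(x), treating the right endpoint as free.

The Lagrangian L = (1/2) (y')^2 − 10 y gives
    ∂L/∂y = −10,   ∂L/∂y' = y'.
Euler-Lagrange: d/dx(y') − (−10) = 0, i.e. y'' + 10 = 0, so
    y(x) = −(10/2) x^2 + C1 x + C2.
Fixed left endpoint y(0) = 4 ⇒ C2 = 4.
The right endpoint x = 3 is free, so the natural (transversality) condition is ∂L/∂y' |_{x=3} = 0, i.e. y'(3) = 0.
Compute y'(x) = −10 x + C1, so y'(3) = −30 + C1 = 0 ⇒ C1 = 30.
Therefore the extremal is
    y(x) = −5 x^2 + 30 x + 4.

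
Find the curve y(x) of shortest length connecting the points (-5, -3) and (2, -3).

Arc-length functional: J[y] = ∫ sqrt(1 + (y')^2) dx.
Lagrangian L = sqrt(1 + (y')^2) has no explicit y dependence, so ∂L/∂y = 0 and the Euler-Lagrange equation gives
    d/dx( y' / sqrt(1 + (y')^2) ) = 0  ⇒  y' / sqrt(1 + (y')^2) = const.
Hence y' is constant, so y(x) is affine.
Fitting the endpoints (-5, -3) and (2, -3):
    slope m = ((-3) − (-3)) / (2 − (-5)) = 0,
    intercept c = (-3) − m·(-5) = -3.
Extremal: y(x) = -3.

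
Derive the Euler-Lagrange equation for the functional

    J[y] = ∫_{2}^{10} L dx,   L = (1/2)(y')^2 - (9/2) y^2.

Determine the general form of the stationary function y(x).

The Lagrangian is L = (1/2)(y')^2 - (9/2) y^2.
∂L/∂y = -9y.
∂L/∂y' = y'.
The Euler-Lagrange equation d/dx(∂L/∂y') − ∂L/∂y = 0 becomes:
    y'' + 9 y = 0
General solution: y(x) = A sin(3x) + B cos(3x), where A and B are arbitrary constants fixed by the endpoint conditions.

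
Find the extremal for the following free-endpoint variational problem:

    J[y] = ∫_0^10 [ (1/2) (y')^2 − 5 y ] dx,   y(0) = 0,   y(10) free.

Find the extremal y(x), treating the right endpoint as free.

The Lagrangian L = (1/2) (y')^2 − 5 y gives
    ∂L/∂y = −5,   ∂L/∂y' = y'.
Euler-Lagrange: d/dx(y') − (−5) = 0, i.e. y'' + 5 = 0, so
    y(x) = −(5/2) x^2 + C1 x + C2.
Fixed left endpoint y(0) = 0 ⇒ C2 = 0.
The right endpoint x = 10 is free, so the natural (transversality) condition is ∂L/∂y' |_{x=10} = 0, i.e. y'(10) = 0.
Compute y'(x) = −5 x + C1, so y'(10) = −50 + C1 = 0 ⇒ C1 = 50.
Therefore the extremal is
    y(x) = −(5/2) x^2 + 50 x.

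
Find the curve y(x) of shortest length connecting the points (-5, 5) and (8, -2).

Arc-length functional: J[y] = ∫ sqrt(1 + (y')^2) dx.
Lagrangian L = sqrt(1 + (y')^2) has no explicit y dependence, so ∂L/∂y = 0 and the Euler-Lagrange equation gives
    d/dx( y' / sqrt(1 + (y')^2) ) = 0  ⇒  y' / sqrt(1 + (y')^2) = const.
Hence y' is constant, so y(x) is affine.
Fitting the endpoints (-5, 5) and (8, -2):
    slope m = ((-2) − 5) / (8 − (-5)) = -7/13,
    intercept c = 5 − m·(-5) = 30/13.
Extremal: y(x) = (-7/13) x + 30/13.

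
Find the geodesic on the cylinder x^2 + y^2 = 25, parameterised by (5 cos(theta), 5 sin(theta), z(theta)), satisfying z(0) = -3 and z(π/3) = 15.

Parameterise the cylinder of radius R = 5 as
    r(θ) = (5 cos θ, 5 sin θ, z(θ)).
The arc-length element is
    ds = sqrt(25 + (dz/dθ)^2) dθ,
so the Lagrangian is L = sqrt(25 + z'^2).
L depends on z' only, not on z or θ, so ∂L/∂z = 0 and
    ∂L/∂z' = z' / sqrt(25 + z'^2).
The Euler-Lagrange equation gives
    d/dθ( z' / sqrt(25 + z'^2) ) = 0,
so z' is constant. Integrating once:
    z(θ) = a θ + b,
a helix on the cylinder (a straight line when the cylinder is unrolled). The constants a, b are determined by the endpoint conditions.
With endpoint conditions z(0) = -3 and z(π/3) = 15: from z(0) = b we get b = -3, and a·π/3 + -3 = 15 gives a = 54/π, so
    z(θ) = (54/π) θ − 3.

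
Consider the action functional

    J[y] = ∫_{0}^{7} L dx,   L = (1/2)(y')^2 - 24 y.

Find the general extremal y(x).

The Lagrangian is L = (1/2)(y')^2 - 24 y.
∂L/∂y = -24.
∂L/∂y' = y'.
The Euler-Lagrange equation d/dx(∂L/∂y') − ∂L/∂y = 0 becomes:
    y'' + 24 = 0
General solution: y(x) = -12 x^2 + A x + B, where A and B are arbitrary constants fixed by the endpoint conditions.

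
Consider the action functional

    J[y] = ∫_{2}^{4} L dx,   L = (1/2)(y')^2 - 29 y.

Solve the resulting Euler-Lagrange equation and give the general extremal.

The Lagrangian is L = (1/2)(y')^2 - 29 y.
∂L/∂y = -29.
∂L/∂y' = y'.
The Euler-Lagrange equation d/dx(∂L/∂y') − ∂L/∂y = 0 becomes:
    y'' + 29 = 0
General solution: y(x) = -(29/2) x^2 + A x + B, where A and B are arbitrary constants fixed by the endpoint conditions.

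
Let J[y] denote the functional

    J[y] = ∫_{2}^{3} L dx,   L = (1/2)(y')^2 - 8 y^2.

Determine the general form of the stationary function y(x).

The Lagrangian is L = (1/2)(y')^2 - 8 y^2.
∂L/∂y = -16y.
∂L/∂y' = y'.
The Euler-Lagrange equation d/dx(∂L/∂y') − ∂L/∂y = 0 becomes:
    y'' + 16 y = 0
General solution: y(x) = A sin(4x) + B cos(4x), where A and B are arbitrary constants fixed by the endpoint conditions.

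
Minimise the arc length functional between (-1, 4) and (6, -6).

Arc-length functional: J[y] = ∫ sqrt(1 + (y')^2) dx.
Lagrangian L = sqrt(1 + (y')^2) has no explicit y dependence, so ∂L/∂y = 0 and the Euler-Lagrange equation gives
    d/dx( y' / sqrt(1 + (y')^2) ) = 0  ⇒  y' / sqrt(1 + (y')^2) = const.
Hence y' is constant, so y(x) is affine.
Fitting the endpoints (-1, 4) and (6, -6):
    slope m = ((-6) − 4) / (6 − (-1)) = -10/7,
    intercept c = 4 − m·(-1) = 18/7.
Extremal: y(x) = (-10/7) x + 18/7.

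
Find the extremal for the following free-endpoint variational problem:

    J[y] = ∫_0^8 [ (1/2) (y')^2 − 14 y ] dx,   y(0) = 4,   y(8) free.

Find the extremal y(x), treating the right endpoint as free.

The Lagrangian L = (1/2) (y')^2 − 14 y gives
    ∂L/∂y = −14,   ∂L/∂y' = y'.
Euler-Lagrange: d/dx(y') − (−14) = 0, i.e. y'' + 14 = 0, so
    y(x) = −(14/2) x^2 + C1 x + C2.
Fixed left endpoint y(0) = 4 ⇒ C2 = 4.
The right endpoint x = 8 is free, so the natural (transversality) condition is ∂L/∂y' |_{x=8} = 0, i.e. y'(8) = 0.
Compute y'(x) = −14 x + C1, so y'(8) = −112 + C1 = 0 ⇒ C1 = 112.
Therefore the extremal is
    y(x) = −7 x^2 + 112 x + 4.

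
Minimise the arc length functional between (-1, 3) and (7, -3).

Arc-length functional: J[y] = ∫ sqrt(1 + (y')^2) dx.
Lagrangian L = sqrt(1 + (y')^2) has no explicit y dependence, so ∂L/∂y = 0 and the Euler-Lagrange equation gives
    d/dx( y' / sqrt(1 + (y')^2) ) = 0  ⇒  y' / sqrt(1 + (y')^2) = const.
Hence y' is constant, so y(x) is affine.
Fitting the endpoints (-1, 3) and (7, -3):
    slope m = ((-3) − 3) / (7 − (-1)) = -3/4,
    intercept c = 3 − m·(-1) = 9/4.
Extremal: y(x) = (-3/4) x + 9/4.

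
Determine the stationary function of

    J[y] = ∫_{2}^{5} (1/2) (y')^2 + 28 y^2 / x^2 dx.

The Lagrangian is L = (1/2) (y')^2 + 28 y^2 / x^2.
Compute ∂L/∂y = 56y/x^2, ∂L/∂y' = y'.
The Euler-Lagrange equation d/dx(∂L/∂y') − ∂L/∂y = 0 reduces to
    y'' − 56/x^2 · y = 0  (x > 0).
Its general solution is
    y(x) = A x^8 + B x^(-7),
with A, B fixed by the endpoint conditions.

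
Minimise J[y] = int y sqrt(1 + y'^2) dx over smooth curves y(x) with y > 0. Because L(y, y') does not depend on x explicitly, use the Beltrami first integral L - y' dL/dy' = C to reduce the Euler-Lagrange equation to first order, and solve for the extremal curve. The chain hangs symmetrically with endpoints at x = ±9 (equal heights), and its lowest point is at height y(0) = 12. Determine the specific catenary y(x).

The Lagrangian L(y, y') = y sqrt(1 + y'^2) has no explicit x dependence, so the Beltrami identity applies:
    L − y' ∂L/∂y' = C.
Compute ∂L/∂y' = y · y' / sqrt(1 + y'^2). Then
    L − y' ∂L/∂y'
    = y sqrt(1 + y'^2) − y · y'^2 / sqrt(1 + y'^2)
    = y (1 + y'^2 − y'^2) / sqrt(1 + y'^2)
    = y / sqrt(1 + y'^2) = C.
Squaring gives y^2 = C^2 (1 + y'^2), i.e.
    y'^2 = y^2 / C^2 − 1.
Separating variables,
    dy / sqrt(y^2 − C^2) = dx / C,
and integrating gives arccosh(y / C) = (x − a)/C, so
    y(x) = C cosh((x − a)/C),
the catenary. The constants C and a are fixed by the two endpoint conditions (and, for the hanging-chain problem, the length constraint selects C).
Now fit the given data. The endpoints x = ±9 are symmetric at equal height, so the catenary is even about its minimum: a = 0 and y(x) = C cosh(x/C). The lowest point is y(0) = C cosh(0) = C, and we are told y(0) = 12, so C = 12. Therefore
    y(x) = 12 cosh(x/12),
and at the endpoints
    y(±9) = 12 cosh(9/12).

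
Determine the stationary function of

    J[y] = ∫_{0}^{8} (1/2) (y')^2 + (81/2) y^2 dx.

The Lagrangian is L = (1/2) (y')^2 + (81/2) y^2.
Compute ∂L/∂y = 81y, ∂L/∂y' = y'.
The Euler-Lagrange equation d/dx(∂L/∂y') − ∂L/∂y = 0 reduces to
    y'' − 81 y = 0.
Its general solution is
    y(x) = A e^(9x) + B e^(−9x),
with A, B fixed by the endpoint conditions.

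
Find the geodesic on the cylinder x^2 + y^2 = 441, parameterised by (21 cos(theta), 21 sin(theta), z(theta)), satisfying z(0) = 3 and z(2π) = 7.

Parameterise the cylinder of radius R = 21 as
    r(θ) = (21 cos θ, 21 sin θ, z(θ)).
The arc-length element is
    ds = sqrt(441 + (dz/dθ)^2) dθ,
so the Lagrangian is L = sqrt(441 + z'^2).
L depends on z' only, not on z or θ, so ∂L/∂z = 0 and
    ∂L/∂z' = z' / sqrt(441 + z'^2).
The Euler-Lagrange equation gives
    d/dθ( z' / sqrt(441 + z'^2) ) = 0,
so z' is constant. Integrating once:
    z(θ) = a θ + b,
a helix on the cylinder (a straight line when the cylinder is unrolled). The constants a, b are determined by the endpoint conditions.
With endpoint conditions z(0) = 3 and z(2π) = 7: from z(0) = b we get b = 3, and a·2π + 3 = 7 gives a = 2/π, so
    z(θ) = (2/π) θ + 3.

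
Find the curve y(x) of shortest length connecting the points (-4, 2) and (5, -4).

Arc-length functional: J[y] = ∫ sqrt(1 + (y')^2) dx.
Lagrangian L = sqrt(1 + (y')^2) has no explicit y dependence, so ∂L/∂y = 0 and the Euler-Lagrange equation gives
    d/dx( y' / sqrt(1 + (y')^2) ) = 0  ⇒  y' / sqrt(1 + (y')^2) = const.
Hence y' is constant, so y(x) is affine.
Fitting the endpoints (-4, 2) and (5, -4):
    slope m = ((-4) − 2) / (5 − (-4)) = -2/3,
    intercept c = 2 − m·(-4) = -2/3.
Extremal: y(x) = (-2/3) x - 2/3.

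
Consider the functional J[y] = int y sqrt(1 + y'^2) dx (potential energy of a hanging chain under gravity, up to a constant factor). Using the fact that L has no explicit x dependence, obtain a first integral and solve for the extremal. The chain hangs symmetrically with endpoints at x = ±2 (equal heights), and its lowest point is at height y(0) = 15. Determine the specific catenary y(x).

The Lagrangian L(y, y') = y sqrt(1 + y'^2) has no explicit x dependence, so the Beltrami identity applies:
    L − y' ∂L/∂y' = C.
Compute ∂L/∂y' = y · y' / sqrt(1 + y'^2). Then
    L − y' ∂L/∂y'
    = y sqrt(1 + y'^2) − y · y'^2 / sqrt(1 + y'^2)
    = y (1 + y'^2 − y'^2) / sqrt(1 + y'^2)
    = y / sqrt(1 + y'^2) = C.
Squaring gives y^2 = C^2 (1 + y'^2), i.e.
    y'^2 = y^2 / C^2 − 1.
Separating variables,
    dy / sqrt(y^2 − C^2) = dx / C,
and integrating gives arccosh(y / C) = (x − a)/C, so
    y(x) = C cosh((x − a)/C),
the catenary. The constants C and a are fixed by the two endpoint conditions (and, for the hanging-chain problem, the length constraint selects C).
Now fit the given data. The endpoints x = ±2 are symmetric at equal height, so the catenary is even about its minimum: a = 0 and y(x) = C cosh(x/C). The lowest point is y(0) = C cosh(0) = C, and we are told y(0) = 15, so C = 15. Therefore
    y(x) = 15 cosh(x/15),
and at the endpoints
    y(±2) = 15 cosh(2/15).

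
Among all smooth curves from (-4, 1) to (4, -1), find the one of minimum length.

Arc-length functional: J[y] = ∫ sqrt(1 + (y')^2) dx.
Lagrangian L = sqrt(1 + (y')^2) has no explicit y dependence, so ∂L/∂y = 0 and the Euler-Lagrange equation gives
    d/dx( y' / sqrt(1 + (y')^2) ) = 0  ⇒  y' / sqrt(1 + (y')^2) = const.
Hence y' is constant, so y(x) is affine.
Fitting the endpoints (-4, 1) and (4, -1):
    slope m = ((-1) − 1) / (4 − (-4)) = -1/4,
    intercept c = 1 − m·(-4) = 0.
Extremal: y(x) = (-1/4) x.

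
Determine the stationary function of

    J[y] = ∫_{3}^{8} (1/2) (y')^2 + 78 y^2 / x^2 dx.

The Lagrangian is L = (1/2) (y')^2 + 78 y^2 / x^2.
Compute ∂L/∂y = 156y/x^2, ∂L/∂y' = y'.
The Euler-Lagrange equation d/dx(∂L/∂y') − ∂L/∂y = 0 reduces to
    y'' − 156/x^2 · y = 0  (x > 0).
Its general solution is
    y(x) = A x^13 + B x^(-12),
with A, B fixed by the endpoint conditions.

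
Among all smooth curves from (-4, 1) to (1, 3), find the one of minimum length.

Arc-length functional: J[y] = ∫ sqrt(1 + (y')^2) dx.
Lagrangian L = sqrt(1 + (y')^2) has no explicit y dependence, so ∂L/∂y = 0 and the Euler-Lagrange equation gives
    d/dx( y' / sqrt(1 + (y')^2) ) = 0  ⇒  y' / sqrt(1 + (y')^2) = const.
Hence y' is constant, so y(x) is affine.
Fitting the endpoints (-4, 1) and (1, 3):
    slope m = (3 − 1) / (1 − (-4)) = 2/5,
    intercept c = 1 − m·(-4) = 13/5.
Extremal: y(x) = (2/5) x + 13/5.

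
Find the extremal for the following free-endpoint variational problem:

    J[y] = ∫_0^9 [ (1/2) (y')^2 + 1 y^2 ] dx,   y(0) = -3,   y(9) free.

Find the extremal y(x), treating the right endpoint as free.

The Lagrangian L = (1/2) (y')^2 + 1 y^2 gives
    ∂L/∂y = 2 y,   ∂L/∂y' = y'.
Euler-Lagrange: y'' − 2 y = 0.
With k = sqrt(2), the general solution is
    y(x) = A cosh(sqrt(2) x) + B sinh(sqrt(2) x).
Fixed left endpoint y(0) = -3 ⇒ A = -3.
The right endpoint x = 9 is free, so the natural (transversality) condition is ∂L/∂y' |_{x=9} = 0, i.e. y'(9) = 0.
Compute y'(x) = A k sinh(k x) + B k cosh(k x), so
    y'(9) = A k sinh(k·9) + B k cosh(k·9) = 0
    ⇒ B = −A tanh(k·9) = 3 tanh(sqrt(2)·9).
Therefore the extremal is
    y(x) = −3 cosh(sqrt(2) x) + 3 tanh(sqrt(2)·9) sinh(sqrt(2) x).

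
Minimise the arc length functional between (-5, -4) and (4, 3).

Arc-length functional: J[y] = ∫ sqrt(1 + (y')^2) dx.
Lagrangian L = sqrt(1 + (y')^2) has no explicit y dependence, so ∂L/∂y = 0 and the Euler-Lagrange equation gives
    d/dx( y' / sqrt(1 + (y')^2) ) = 0  ⇒  y' / sqrt(1 + (y')^2) = const.
Hence y' is constant, so y(x) is affine.
Fitting the endpoints (-5, -4) and (4, 3):
    slope m = (3 − (-4)) / (4 − (-5)) = 7/9,
    intercept c = (-4) − m·(-5) = -1/9.
Extremal: y(x) = (7/9) x - 1/9.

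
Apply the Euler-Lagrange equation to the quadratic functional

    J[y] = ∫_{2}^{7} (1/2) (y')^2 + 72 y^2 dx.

The Lagrangian is L = (1/2) (y')^2 + 72 y^2.
Compute ∂L/∂y = 144y, ∂L/∂y' = y'.
The Euler-Lagrange equation d/dx(∂L/∂y') − ∂L/∂y = 0 reduces to
    y'' − 144 y = 0.
Its general solution is
    y(x) = A e^(12x) + B e^(−12x),
with A, B fixed by the endpoint conditions.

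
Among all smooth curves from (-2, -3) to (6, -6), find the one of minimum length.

Arc-length functional: J[y] = ∫ sqrt(1 + (y')^2) dx.
Lagrangian L = sqrt(1 + (y')^2) has no explicit y dependence, so ∂L/∂y = 0 and the Euler-Lagrange equation gives
    d/dx( y' / sqrt(1 + (y')^2) ) = 0  ⇒  y' / sqrt(1 + (y')^2) = const.
Hence y' is constant, so y(x) is affine.
Fitting the endpoints (-2, -3) and (6, -6):
    slope m = ((-6) − (-3)) / (6 − (-2)) = -3/8,
    intercept c = (-3) − m·(-2) = -15/4.
Extremal: y(x) = (-3/8) x - 15/4.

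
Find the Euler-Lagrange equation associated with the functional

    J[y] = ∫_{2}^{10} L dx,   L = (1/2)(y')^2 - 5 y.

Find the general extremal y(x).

The Lagrangian is L = (1/2)(y')^2 - 5 y.
∂L/∂y = -5.
∂L/∂y' = y'.
The Euler-Lagrange equation d/dx(∂L/∂y') − ∂L/∂y = 0 becomes:
    y'' + 5 = 0
General solution: y(x) = -(5/2) x^2 + A x + B, where A and B are arbitrary constants fixed by the endpoint conditions.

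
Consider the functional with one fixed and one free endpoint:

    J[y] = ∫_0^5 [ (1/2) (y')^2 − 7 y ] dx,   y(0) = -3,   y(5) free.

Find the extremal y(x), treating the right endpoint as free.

The Lagrangian L = (1/2) (y')^2 − 7 y gives
    ∂L/∂y = −7,   ∂L/∂y' = y'.
Euler-Lagrange: d/dx(y') − (−7) = 0, i.e. y'' + 7 = 0, so
    y(x) = −(7/2) x^2 + C1 x + C2.
Fixed left endpoint y(0) = -3 ⇒ C2 = -3.
The right endpoint x = 5 is free, so the natural (transversality) condition is ∂L/∂y' |_{x=5} = 0, i.e. y'(5) = 0.
Compute y'(x) = −7 x + C1, so y'(5) = −35 + C1 = 0 ⇒ C1 = 35.
Therefore the extremal is
    y(x) = −(7/2) x^2 + 35 x − 3.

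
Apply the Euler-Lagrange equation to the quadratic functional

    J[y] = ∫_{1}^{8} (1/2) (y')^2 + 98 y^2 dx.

The Lagrangian is L = (1/2) (y')^2 + 98 y^2.
Compute ∂L/∂y = 196y, ∂L/∂y' = y'.
The Euler-Lagrange equation d/dx(∂L/∂y') − ∂L/∂y = 0 reduces to
    y'' − 196 y = 0.
Its general solution is
    y(x) = A e^(14x) + B e^(−14x),
with A, B fixed by the endpoint conditions.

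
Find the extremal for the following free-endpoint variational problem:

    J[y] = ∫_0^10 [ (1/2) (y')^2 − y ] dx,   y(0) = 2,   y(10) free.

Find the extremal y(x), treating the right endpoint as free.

The Lagrangian L = (1/2) (y')^2 − y gives
    ∂L/∂y = −1,   ∂L/∂y' = y'.
Euler-Lagrange: d/dx(y') − (−1) = 0, i.e. y'' + 1 = 0, so
    y(x) = −(1/2) x^2 + C1 x + C2.
Fixed left endpoint y(0) = 2 ⇒ C2 = 2.
The right endpoint x = 10 is free, so the natural (transversality) condition is ∂L/∂y' |_{x=10} = 0, i.e. y'(10) = 0.
Compute y'(x) = −1 x + C1, so y'(10) = −10 + C1 = 0 ⇒ C1 = 10.
Therefore the extremal is
    y(x) = −x^2/2 + 10 x + 2.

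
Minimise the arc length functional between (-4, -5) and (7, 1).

Arc-length functional: J[y] = ∫ sqrt(1 + (y')^2) dx.
Lagrangian L = sqrt(1 + (y')^2) has no explicit y dependence, so ∂L/∂y = 0 and the Euler-Lagrange equation gives
    d/dx( y' / sqrt(1 + (y')^2) ) = 0  ⇒  y' / sqrt(1 + (y')^2) = const.
Hence y' is constant, so y(x) is affine.
Fitting the endpoints (-4, -5) and (7, 1):
    slope m = (1 − (-5)) / (7 − (-4)) = 6/11,
    intercept c = (-5) − m·(-4) = -31/11.
Extremal: y(x) = (6/11) x - 31/11.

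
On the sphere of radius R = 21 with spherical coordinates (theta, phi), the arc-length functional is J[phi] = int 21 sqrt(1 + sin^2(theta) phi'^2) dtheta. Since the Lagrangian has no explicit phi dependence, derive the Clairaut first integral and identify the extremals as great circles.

On the sphere of radius R = 21 with spherical coordinates (θ, φ), the induced metric is
    ds^2 = 441(dθ^2 + sin^2(θ) dφ^2).
Parameterise by θ; the arc-length functional is
    J[φ] = ∫ 21 sqrt(1 + sin^2(θ) (dφ/dθ)^2) dθ,
so L = 21 sqrt(1 + sin^2(θ) φ'^2). Compute
    ∂L/∂φ = 0  (L has no explicit φ dependence),
    ∂L/∂φ' = 21 sin^2(θ) φ' / sqrt(1 + sin^2(θ) φ'^2).
Since ∂L/∂φ = 0, the Euler-Lagrange equation
    d/dθ(∂L/∂φ') − ∂L/∂φ = 0
reduces to d/dθ(∂L/∂φ') = 0, i.e. the momentum conjugate to φ is conserved:
    21 sin^2(θ) φ' / sqrt(1 + sin^2(θ) φ'^2) = C.
The overall factor of 21 is constant, so dividing through gives Clairaut's relation sin^2(θ) φ' / sqrt(1 + sin^2(θ) φ'^2) = C' (with C' = C/21). Solving for φ' and integrating gives the great-circle family
    cot(θ) = A cos(φ − φ_0),
i.e. the intersection of the sphere with a plane through the origin. The two constants A and φ_0 (equivalently C and one phase) are fixed by the two endpoint conditions.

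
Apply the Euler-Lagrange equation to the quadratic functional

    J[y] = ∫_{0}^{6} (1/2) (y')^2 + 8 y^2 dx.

The Lagrangian is L = (1/2) (y')^2 + 8 y^2.
Compute ∂L/∂y = 16y, ∂L/∂y' = y'.
The Euler-Lagrange equation d/dx(∂L/∂y') − ∂L/∂y = 0 reduces to
    y'' − 16 y = 0.
Its general solution is
    y(x) = A e^(4x) + B e^(−4x),
with A, B fixed by the endpoint conditions.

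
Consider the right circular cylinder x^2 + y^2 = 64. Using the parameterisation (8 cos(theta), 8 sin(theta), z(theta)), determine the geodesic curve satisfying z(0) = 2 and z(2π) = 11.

Parameterise the cylinder of radius R = 8 as
    r(θ) = (8 cos θ, 8 sin θ, z(θ)).
The arc-length element is
    ds = sqrt(64 + (dz/dθ)^2) dθ,
so the Lagrangian is L = sqrt(64 + z'^2).
L depends on z' only, not on z or θ, so ∂L/∂z = 0 and
    ∂L/∂z' = z' / sqrt(64 + z'^2).
The Euler-Lagrange equation gives
    d/dθ( z' / sqrt(64 + z'^2) ) = 0,
so z' is constant. Integrating once:
    z(θ) = a θ + b,
a helix on the cylinder (a straight line when the cylinder is unrolled). The constants a, b are determined by the endpoint conditions.
With endpoint conditions z(0) = 2 and z(2π) = 11: from z(0) = b we get b = 2, and a·2π + 2 = 11 gives a = 9/(2π), so
    z(θ) = (9/(2π)) θ + 2.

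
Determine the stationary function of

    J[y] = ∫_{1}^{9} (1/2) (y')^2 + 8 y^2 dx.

The Lagrangian is L = (1/2) (y')^2 + 8 y^2.
Compute ∂L/∂y = 16y, ∂L/∂y' = y'.
The Euler-Lagrange equation d/dx(∂L/∂y') − ∂L/∂y = 0 reduces to
    y'' − 16 y = 0.
Its general solution is
    y(x) = A e^(4x) + B e^(−4x),
with A, B fixed by the endpoint conditions.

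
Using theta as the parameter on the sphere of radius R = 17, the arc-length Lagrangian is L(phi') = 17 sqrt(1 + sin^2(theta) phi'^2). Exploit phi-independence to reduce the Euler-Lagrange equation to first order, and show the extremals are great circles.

On the sphere of radius R = 17 with spherical coordinates (θ, φ), the induced metric is
    ds^2 = 289(dθ^2 + sin^2(θ) dφ^2).
Parameterise by θ; the arc-length functional is
    J[φ] = ∫ 17 sqrt(1 + sin^2(θ) (dφ/dθ)^2) dθ,
so L = 17 sqrt(1 + sin^2(θ) φ'^2). Compute
    ∂L/∂φ = 0  (L has no explicit φ dependence),
    ∂L/∂φ' = 17 sin^2(θ) φ' / sqrt(1 + sin^2(θ) φ'^2).
Since ∂L/∂φ = 0, the Euler-Lagrange equation
    d/dθ(∂L/∂φ') − ∂L/∂φ = 0
reduces to d/dθ(∂L/∂φ') = 0, i.e. the momentum conjugate to φ is conserved:
    17 sin^2(θ) φ' / sqrt(1 + sin^2(θ) φ'^2) = C.
The overall factor of 17 is constant, so dividing through gives Clairaut's relation sin^2(θ) φ' / sqrt(1 + sin^2(θ) φ'^2) = C' (with C' = C/17). Solving for φ' and integrating gives the great-circle family
    cot(θ) = A cos(φ − φ_0),
i.e. the intersection of the sphere with a plane through the origin. The two constants A and φ_0 (equivalently C and one phase) are fixed by the two endpoint conditions.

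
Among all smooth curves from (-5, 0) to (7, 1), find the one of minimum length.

Arc-length functional: J[y] = ∫ sqrt(1 + (y')^2) dx.
Lagrangian L = sqrt(1 + (y')^2) has no explicit y dependence, so ∂L/∂y = 0 and the Euler-Lagrange equation gives
    d/dx( y' / sqrt(1 + (y')^2) ) = 0  ⇒  y' / sqrt(1 + (y')^2) = const.
Hence y' is constant, so y(x) is affine.
Fitting the endpoints (-5, 0) and (7, 1):
    slope m = (1 − 0) / (7 − (-5)) = 1/12,
    intercept c = 0 − m·(-5) = 5/12.
Extremal: y(x) = (1/12) x + 5/12.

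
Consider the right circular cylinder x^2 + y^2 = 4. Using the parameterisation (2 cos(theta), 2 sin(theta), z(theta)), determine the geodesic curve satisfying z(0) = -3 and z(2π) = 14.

Parameterise the cylinder of radius R = 2 as
    r(θ) = (2 cos θ, 2 sin θ, z(θ)).
The arc-length element is
    ds = sqrt(4 + (dz/dθ)^2) dθ,
so the Lagrangian is L = sqrt(4 + z'^2).
L depends on z' only, not on z or θ, so ∂L/∂z = 0 and
    ∂L/∂z' = z' / sqrt(4 + z'^2).
The Euler-Lagrange equation gives
    d/dθ( z' / sqrt(4 + z'^2) ) = 0,
so z' is constant. Integrating once:
    z(θ) = a θ + b,
a helix on the cylinder (a straight line when the cylinder is unrolled). The constants a, b are determined by the endpoint conditions.
With endpoint conditions z(0) = -3 and z(2π) = 14: from z(0) = b we get b = -3, and a·2π + -3 = 14 gives a = 17/(2π), so
    z(θ) = (17/(2π)) θ − 3.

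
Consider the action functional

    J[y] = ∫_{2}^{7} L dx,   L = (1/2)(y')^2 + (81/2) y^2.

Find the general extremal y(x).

The Lagrangian is L = (1/2)(y')^2 + (81/2) y^2.
∂L/∂y = 81y.
∂L/∂y' = y'.
The Euler-Lagrange equation d/dx(∂L/∂y') − ∂L/∂y = 0 becomes:
    y'' - 81 y = 0
General solution: y(x) = A e^(9x) + B e^(-9x), where A and B are arbitrary constants fixed by the endpoint conditions.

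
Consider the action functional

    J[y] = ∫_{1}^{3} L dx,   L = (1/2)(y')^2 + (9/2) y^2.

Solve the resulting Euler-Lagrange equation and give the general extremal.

The Lagrangian is L = (1/2)(y')^2 + (9/2) y^2.
∂L/∂y = 9y.
∂L/∂y' = y'.
The Euler-Lagrange equation d/dx(∂L/∂y') − ∂L/∂y = 0 becomes:
    y'' - 9 y = 0
General solution: y(x) = A e^(3x) + B e^(-3x), where A and B are arbitrary constants fixed by the endpoint conditions.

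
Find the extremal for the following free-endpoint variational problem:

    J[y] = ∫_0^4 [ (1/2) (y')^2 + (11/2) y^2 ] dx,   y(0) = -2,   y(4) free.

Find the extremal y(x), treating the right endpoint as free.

The Lagrangian L = (1/2) (y')^2 + (11/2) y^2 gives
    ∂L/∂y = 11 y,   ∂L/∂y' = y'.
Euler-Lagrange: y'' − 11 y = 0.
With k = sqrt(11), the general solution is
    y(x) = A cosh(sqrt(11) x) + B sinh(sqrt(11) x).
Fixed left endpoint y(0) = -2 ⇒ A = -2.
The right endpoint x = 4 is free, so the natural (transversality) condition is ∂L/∂y' |_{x=4} = 0, i.e. y'(4) = 0.
Compute y'(x) = A k sinh(k x) + B k cosh(k x), so
    y'(4) = A k sinh(k·4) + B k cosh(k·4) = 0
    ⇒ B = −A tanh(k·4) = 2 tanh(sqrt(11)·4).
Therefore the extremal is
    y(x) = −2 cosh(sqrt(11) x) + 2 tanh(sqrt(11)·4) sinh(sqrt(11) x).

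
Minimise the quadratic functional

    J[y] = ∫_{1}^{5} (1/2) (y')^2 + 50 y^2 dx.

The Lagrangian is L = (1/2) (y')^2 + 50 y^2.
Compute ∂L/∂y = 100y, ∂L/∂y' = y'.
The Euler-Lagrange equation d/dx(∂L/∂y') − ∂L/∂y = 0 reduces to
    y'' − 100 y = 0.
Its general solution is
    y(x) = A e^(10x) + B e^(−10x),
with A, B fixed by the endpoint conditions.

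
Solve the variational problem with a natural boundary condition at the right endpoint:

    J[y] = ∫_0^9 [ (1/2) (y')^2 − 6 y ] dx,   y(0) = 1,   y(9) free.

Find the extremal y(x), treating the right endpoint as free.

The Lagrangian L = (1/2) (y')^2 − 6 y gives
    ∂L/∂y = −6,   ∂L/∂y' = y'.
Euler-Lagrange: d/dx(y') − (−6) = 0, i.e. y'' + 6 = 0, so
    y(x) = −(6/2) x^2 + C1 x + C2.
Fixed left endpoint y(0) = 1 ⇒ C2 = 1.
The right endpoint x = 9 is free, so the natural (transversality) condition is ∂L/∂y' |_{x=9} = 0, i.e. y'(9) = 0.
Compute y'(x) = −6 x + C1, so y'(9) = −54 + C1 = 0 ⇒ C1 = 54.
Therefore the extremal is
    y(x) = −3 x^2 + 54 x + 1.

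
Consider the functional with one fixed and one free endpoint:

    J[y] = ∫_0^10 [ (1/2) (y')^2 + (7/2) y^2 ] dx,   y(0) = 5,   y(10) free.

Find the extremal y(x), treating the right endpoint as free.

The Lagrangian L = (1/2) (y')^2 + (7/2) y^2 gives
    ∂L/∂y = 7 y,   ∂L/∂y' = y'.
Euler-Lagrange: y'' − 7 y = 0.
With k = sqrt(7), the general solution is
    y(x) = A cosh(sqrt(7) x) + B sinh(sqrt(7) x).
Fixed left endpoint y(0) = 5 ⇒ A = 5.
The right endpoint x = 10 is free, so the natural (transversality) condition is ∂L/∂y' |_{x=10} = 0, i.e. y'(10) = 0.
Compute y'(x) = A k sinh(k x) + B k cosh(k x), so
    y'(10) = A k sinh(k·10) + B k cosh(k·10) = 0
    ⇒ B = −A tanh(k·10) = − 5 tanh(sqrt(7)·10).
Therefore the extremal is
    y(x) = 5 cosh(sqrt(7) x) − 5 tanh(sqrt(7)·10) sinh(sqrt(7) x).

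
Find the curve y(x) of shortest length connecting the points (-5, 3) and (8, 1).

Arc-length functional: J[y] = ∫ sqrt(1 + (y')^2) dx.
Lagrangian L = sqrt(1 + (y')^2) has no explicit y dependence, so ∂L/∂y = 0 and the Euler-Lagrange equation gives
    d/dx( y' / sqrt(1 + (y')^2) ) = 0  ⇒  y' / sqrt(1 + (y')^2) = const.
Hence y' is constant, so y(x) is affine.
Fitting the endpoints (-5, 3) and (8, 1):
    slope m = (1 − 3) / (8 − (-5)) = -2/13,
    intercept c = 3 − m·(-5) = 29/13.
Extremal: y(x) = (-2/13) x + 29/13.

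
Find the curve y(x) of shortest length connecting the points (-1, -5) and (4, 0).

Arc-length functional: J[y] = ∫ sqrt(1 + (y')^2) dx.
Lagrangian L = sqrt(1 + (y')^2) has no explicit y dependence, so ∂L/∂y = 0 and the Euler-Lagrange equation gives
    d/dx( y' / sqrt(1 + (y')^2) ) = 0  ⇒  y' / sqrt(1 + (y')^2) = const.
Hence y' is constant, so y(x) is affine.
Fitting the endpoints (-1, -5) and (4, 0):
    slope m = (0 − (-5)) / (4 − (-1)) = 1,
    intercept c = (-5) − m·(-1) = -4.
Extremal: y(x) = x - 4.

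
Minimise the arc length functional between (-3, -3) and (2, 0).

Arc-length functional: J[y] = ∫ sqrt(1 + (y')^2) dx.
Lagrangian L = sqrt(1 + (y')^2) has no explicit y dependence, so ∂L/∂y = 0 and the Euler-Lagrange equation gives
    d/dx( y' / sqrt(1 + (y')^2) ) = 0  ⇒  y' / sqrt(1 + (y')^2) = const.
Hence y' is constant, so y(x) is affine.
Fitting the endpoints (-3, -3) and (2, 0):
    slope m = (0 − (-3)) / (2 − (-3)) = 3/5,
    intercept c = (-3) − m·(-3) = -6/5.
Extremal: y(x) = (3/5) x - 6/5.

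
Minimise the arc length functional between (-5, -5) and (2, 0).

Arc-length functional: J[y] = ∫ sqrt(1 + (y')^2) dx.
Lagrangian L = sqrt(1 + (y')^2) has no explicit y dependence, so ∂L/∂y = 0 and the Euler-Lagrange equation gives
    d/dx( y' / sqrt(1 + (y')^2) ) = 0  ⇒  y' / sqrt(1 + (y')^2) = const.
Hence y' is constant, so y(x) is affine.
Fitting the endpoints (-5, -5) and (2, 0):
    slope m = (0 − (-5)) / (2 − (-5)) = 5/7,
    intercept c = (-5) − m·(-5) = -10/7.
Extremal: y(x) = (5/7) x - 10/7.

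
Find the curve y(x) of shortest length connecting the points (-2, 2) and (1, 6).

Arc-length functional: J[y] = ∫ sqrt(1 + (y')^2) dx.
Lagrangian L = sqrt(1 + (y')^2) has no explicit y dependence, so ∂L/∂y = 0 and the Euler-Lagrange equation gives
    d/dx( y' / sqrt(1 + (y')^2) ) = 0  ⇒  y' / sqrt(1 + (y')^2) = const.
Hence y' is constant, so y(x) is affine.
Fitting the endpoints (-2, 2) and (1, 6):
    slope m = (6 − 2) / (1 − (-2)) = 4/3,
    intercept c = 2 − m·(-2) = 14/3.
Extremal: y(x) = (4/3) x + 14/3.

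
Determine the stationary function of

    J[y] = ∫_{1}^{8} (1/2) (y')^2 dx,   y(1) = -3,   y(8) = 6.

The Lagrangian is L = (1/2) (y')^2.
Compute ∂L/∂y = 0, ∂L/∂y' = y'.
The Euler-Lagrange equation d/dx(∂L/∂y') − ∂L/∂y = 0 reduces to
    y'' = 0.
Its general solution is
    y(x) = A x + B,
with A, B fixed by the endpoint conditions.
Applying the endpoint conditions y(1) = -3 and y(8) = 6: solve A·1 + B = -3 and A·8 + B = 6. Subtracting gives A(8 − 1) = 6 − -3, so A = 9/7, and B = -3 − A·1 = -30/7. Therefore
    y(x) = (9/7) x - 30/7.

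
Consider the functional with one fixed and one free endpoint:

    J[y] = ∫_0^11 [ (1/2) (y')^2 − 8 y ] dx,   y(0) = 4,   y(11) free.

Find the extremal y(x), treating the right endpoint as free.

The Lagrangian L = (1/2) (y')^2 − 8 y gives
    ∂L/∂y = −8,   ∂L/∂y' = y'.
Euler-Lagrange: d/dx(y') − (−8) = 0, i.e. y'' + 8 = 0, so
    y(x) = −(8/2) x^2 + C1 x + C2.
Fixed left endpoint y(0) = 4 ⇒ C2 = 4.
The right endpoint x = 11 is free, so the natural (transversality) condition is ∂L/∂y' |_{x=11} = 0, i.e. y'(11) = 0.
Compute y'(x) = −8 x + C1, so y'(11) = −88 + C1 = 0 ⇒ C1 = 88.
Therefore the extremal is
    y(x) = −4 x^2 + 88 x + 4.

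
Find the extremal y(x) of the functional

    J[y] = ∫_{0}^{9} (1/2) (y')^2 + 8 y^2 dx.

The Lagrangian is L = (1/2) (y')^2 + 8 y^2.
Compute ∂L/∂y = 16y, ∂L/∂y' = y'.
The Euler-Lagrange equation d/dx(∂L/∂y') − ∂L/∂y = 0 reduces to
    y'' − 16 y = 0.
Its general solution is
    y(x) = A e^(4x) + B e^(−4x),
with A, B fixed by the endpoint conditions.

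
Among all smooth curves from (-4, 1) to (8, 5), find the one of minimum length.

Arc-length functional: J[y] = ∫ sqrt(1 + (y')^2) dx.
Lagrangian L = sqrt(1 + (y')^2) has no explicit y dependence, so ∂L/∂y = 0 and the Euler-Lagrange equation gives
    d/dx( y' / sqrt(1 + (y')^2) ) = 0  ⇒  y' / sqrt(1 + (y')^2) = const.
Hence y' is constant, so y(x) is affine.
Fitting the endpoints (-4, 1) and (8, 5):
    slope m = (5 − 1) / (8 − (-4)) = 1/3,
    intercept c = 1 − m·(-4) = 7/3.
Extremal: y(x) = (1/3) x + 7/3.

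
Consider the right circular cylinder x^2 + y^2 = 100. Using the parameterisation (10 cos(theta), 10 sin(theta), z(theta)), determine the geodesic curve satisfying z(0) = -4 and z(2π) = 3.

Parameterise the cylinder of radius R = 10 as
    r(θ) = (10 cos θ, 10 sin θ, z(θ)).
The arc-length element is
    ds = sqrt(100 + (dz/dθ)^2) dθ,
so the Lagrangian is L = sqrt(100 + z'^2).
L depends on z' only, not on z or θ, so ∂L/∂z = 0 and
    ∂L/∂z' = z' / sqrt(100 + z'^2).
The Euler-Lagrange equation gives
    d/dθ( z' / sqrt(100 + z'^2) ) = 0,
so z' is constant. Integrating once:
    z(θ) = a θ + b,
a helix on the cylinder (a straight line when the cylinder is unrolled). The constants a, b are determined by the endpoint conditions.
With endpoint conditions z(0) = -4 and z(2π) = 3: from z(0) = b we get b = -4, and a·2π + -4 = 3 gives a = 7/(2π), so
    z(θ) = (7/(2π)) θ − 4.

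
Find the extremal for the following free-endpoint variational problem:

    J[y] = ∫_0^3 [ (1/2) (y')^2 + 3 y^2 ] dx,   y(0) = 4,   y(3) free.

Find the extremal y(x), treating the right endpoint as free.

The Lagrangian L = (1/2) (y')^2 + 3 y^2 gives
    ∂L/∂y = 6 y,   ∂L/∂y' = y'.
Euler-Lagrange: y'' − 6 y = 0.
With k = sqrt(6), the general solution is
    y(x) = A cosh(sqrt(6) x) + B sinh(sqrt(6) x).
Fixed left endpoint y(0) = 4 ⇒ A = 4.
The right endpoint x = 3 is free, so the natural (transversality) condition is ∂L/∂y' |_{x=3} = 0, i.e. y'(3) = 0.
Compute y'(x) = A k sinh(k x) + B k cosh(k x), so
    y'(3) = A k sinh(k·3) + B k cosh(k·3) = 0
    ⇒ B = −A tanh(k·3) = − 4 tanh(sqrt(6)·3).
Therefore the extremal is
    y(x) = 4 cosh(sqrt(6) x) − 4 tanh(sqrt(6)·3) sinh(sqrt(6) x).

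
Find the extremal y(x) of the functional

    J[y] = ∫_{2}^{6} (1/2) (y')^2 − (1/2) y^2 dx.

The Lagrangian is L = (1/2) (y')^2 − (1/2) y^2.
Compute ∂L/∂y = -y, ∂L/∂y' = y'.
The Euler-Lagrange equation d/dx(∂L/∂y') − ∂L/∂y = 0 reduces to
    y'' + y = 0.
Its general solution is
    y(x) = A sin(x) + B cos(x),
with A, B fixed by the endpoint conditions.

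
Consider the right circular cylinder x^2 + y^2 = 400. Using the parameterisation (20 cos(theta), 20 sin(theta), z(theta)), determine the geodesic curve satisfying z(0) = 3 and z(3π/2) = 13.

Parameterise the cylinder of radius R = 20 as
    r(θ) = (20 cos θ, 20 sin θ, z(θ)).
The arc-length element is
    ds = sqrt(400 + (dz/dθ)^2) dθ,
so the Lagrangian is L = sqrt(400 + z'^2).
L depends on z' only, not on z or θ, so ∂L/∂z = 0 and
    ∂L/∂z' = z' / sqrt(400 + z'^2).
The Euler-Lagrange equation gives
    d/dθ( z' / sqrt(400 + z'^2) ) = 0,
so z' is constant. Integrating once:
    z(θ) = a θ + b,
a helix on the cylinder (a straight line when the cylinder is unrolled). The constants a, b are determined by the endpoint conditions.
With endpoint conditions z(0) = 3 and z(3π/2) = 13: from z(0) = b we get b = 3, and a·3π/2 + 3 = 13 gives a = 20/(3π), so
    z(θ) = (20/(3π)) θ + 3.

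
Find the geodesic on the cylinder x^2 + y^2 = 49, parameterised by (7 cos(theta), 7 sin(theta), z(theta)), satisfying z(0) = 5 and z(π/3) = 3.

Parameterise the cylinder of radius R = 7 as
    r(θ) = (7 cos θ, 7 sin θ, z(θ)).
The arc-length element is
    ds = sqrt(49 + (dz/dθ)^2) dθ,
so the Lagrangian is L = sqrt(49 + z'^2).
L depends on z' only, not on z or θ, so ∂L/∂z = 0 and
    ∂L/∂z' = z' / sqrt(49 + z'^2).
The Euler-Lagrange equation gives
    d/dθ( z' / sqrt(49 + z'^2) ) = 0,
so z' is constant. Integrating once:
    z(θ) = a θ + b,
a helix on the cylinder (a straight line when the cylinder is unrolled). The constants a, b are determined by the endpoint conditions.
With endpoint conditions z(0) = 5 and z(π/3) = 3: from z(0) = b we get b = 5, and a·π/3 + 5 = 3 gives a = -6/π, so
    z(θ) = (-6/π) θ + 5.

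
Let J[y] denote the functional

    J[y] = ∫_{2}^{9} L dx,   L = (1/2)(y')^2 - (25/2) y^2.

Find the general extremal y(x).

The Lagrangian is L = (1/2)(y')^2 - (25/2) y^2.
∂L/∂y = -25y.
∂L/∂y' = y'.
The Euler-Lagrange equation d/dx(∂L/∂y') − ∂L/∂y = 0 becomes:
    y'' + 25 y = 0
General solution: y(x) = A sin(5x) + B cos(5x), where A and B are arbitrary constants fixed by the endpoint conditions.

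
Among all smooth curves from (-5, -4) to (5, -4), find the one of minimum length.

Arc-length functional: J[y] = ∫ sqrt(1 + (y')^2) dx.
Lagrangian L = sqrt(1 + (y')^2) has no explicit y dependence, so ∂L/∂y = 0 and the Euler-Lagrange equation gives
    d/dx( y' / sqrt(1 + (y')^2) ) = 0  ⇒  y' / sqrt(1 + (y')^2) = const.
Hence y' is constant, so y(x) is affine.
Fitting the endpoints (-5, -4) and (5, -4):
    slope m = ((-4) − (-4)) / (5 − (-5)) = 0,
    intercept c = (-4) − m·(-5) = -4.
Extremal: y(x) = -4.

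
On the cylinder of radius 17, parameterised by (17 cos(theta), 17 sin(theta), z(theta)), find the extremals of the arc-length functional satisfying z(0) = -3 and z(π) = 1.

Parameterise the cylinder of radius R = 17 as
    r(θ) = (17 cos θ, 17 sin θ, z(θ)).
The arc-length element is
    ds = sqrt(289 + (dz/dθ)^2) dθ,
so the Lagrangian is L = sqrt(289 + z'^2).
L depends on z' only, not on z or θ, so ∂L/∂z = 0 and
    ∂L/∂z' = z' / sqrt(289 + z'^2).
The Euler-Lagrange equation gives
    d/dθ( z' / sqrt(289 + z'^2) ) = 0,
so z' is constant. Integrating once:
    z(θ) = a θ + b,
a helix on the cylinder (a straight line when the cylinder is unrolled). The constants a, b are determined by the endpoint conditions.
With endpoint conditions z(0) = -3 and z(π) = 1: from z(0) = b we get b = -3, and a·π + -3 = 1 gives a = 4/π, so
    z(θ) = (4/π) θ − 3.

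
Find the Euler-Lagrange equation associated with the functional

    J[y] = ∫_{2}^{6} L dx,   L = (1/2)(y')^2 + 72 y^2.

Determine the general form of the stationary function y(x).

The Lagrangian is L = (1/2)(y')^2 + 72 y^2.
∂L/∂y = 144y.
∂L/∂y' = y'.
The Euler-Lagrange equation d/dx(∂L/∂y') − ∂L/∂y = 0 becomes:
    y'' - 144 y = 0
General solution: y(x) = A e^(12x) + B e^(-12x), where A and B are arbitrary constants fixed by the endpoint conditions.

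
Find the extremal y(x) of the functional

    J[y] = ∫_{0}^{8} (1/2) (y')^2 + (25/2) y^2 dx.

The Lagrangian is L = (1/2) (y')^2 + (25/2) y^2.
Compute ∂L/∂y = 25y, ∂L/∂y' = y'.
The Euler-Lagrange equation d/dx(∂L/∂y') − ∂L/∂y = 0 reduces to
    y'' − 25 y = 0.
Its general solution is
    y(x) = A e^(5x) + B e^(−5x),
with A, B fixed by the endpoint conditions.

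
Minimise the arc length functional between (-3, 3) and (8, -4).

Arc-length functional: J[y] = ∫ sqrt(1 + (y')^2) dx.
Lagrangian L = sqrt(1 + (y')^2) has no explicit y dependence, so ∂L/∂y = 0 and the Euler-Lagrange equation gives
    d/dx( y' / sqrt(1 + (y')^2) ) = 0  ⇒  y' / sqrt(1 + (y')^2) = const.
Hence y' is constant, so y(x) is affine.
Fitting the endpoints (-3, 3) and (8, -4):
    slope m = ((-4) − 3) / (8 − (-3)) = -7/11,
    intercept c = 3 − m·(-3) = 12/11.
Extremal: y(x) = (-7/11) x + 12/11.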